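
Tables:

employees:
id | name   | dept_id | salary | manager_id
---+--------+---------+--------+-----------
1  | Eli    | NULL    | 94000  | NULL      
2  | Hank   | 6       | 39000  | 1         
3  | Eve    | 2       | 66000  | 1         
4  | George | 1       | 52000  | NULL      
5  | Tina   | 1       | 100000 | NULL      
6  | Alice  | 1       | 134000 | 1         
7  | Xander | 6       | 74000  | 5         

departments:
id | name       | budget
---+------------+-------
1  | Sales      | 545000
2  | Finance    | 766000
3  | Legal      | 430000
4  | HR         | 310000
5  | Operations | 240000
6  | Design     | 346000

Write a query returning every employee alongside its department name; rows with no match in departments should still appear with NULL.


LEFT JOIN keeps every row from employees (the left table); where dept_id has no match in departments, the department columns become NULL. Walk through each employee:
  - employee 1 (Eli): dept_id=NULL, no match -> kept with NULL
  - employee 2 (Hank): dept_id=6 -> matches Design
  - employee 3 (Eve): dept_id=2 -> matches Finance
  - employee 4 (George): dept_id=1 -> matches Sales
  - employee 5 (Tina): dept_id=1 -> matches Sales
  - employee 6 (Alice): dept_id=1 -> matches Sales
  - employee 7 (Xander): dept_id=6 -> matches Design
All 7 rows appear; 1 has NULL department.

SQL:
SELECT a.name, b.name AS department
FROM employees a
LEFT JOIN departments b ON a.dept_id = b.id

Result:
name   | department
-------+-----------
Eli    | NULL      
Hank   | Design    
Eve    | Finance   
George | Sales     
Tina   | Sales     
Alice  | Sales     
Xander | Design    


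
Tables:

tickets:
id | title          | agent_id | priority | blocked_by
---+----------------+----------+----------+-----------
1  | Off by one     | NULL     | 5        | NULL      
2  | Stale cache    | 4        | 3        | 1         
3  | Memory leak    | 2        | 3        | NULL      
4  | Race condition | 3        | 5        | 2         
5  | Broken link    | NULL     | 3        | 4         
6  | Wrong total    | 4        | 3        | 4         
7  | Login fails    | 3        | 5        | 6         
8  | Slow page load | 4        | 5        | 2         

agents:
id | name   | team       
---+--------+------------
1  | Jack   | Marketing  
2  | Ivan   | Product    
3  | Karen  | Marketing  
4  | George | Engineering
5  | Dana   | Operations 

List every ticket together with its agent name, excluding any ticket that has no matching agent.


INNER JOIN keeps only tickets rows whose agent_id matches an id in agents. Walk through each ticket:
  - ticket 1 (Off by one): agent_id=NULL, no match -> dropped
  - ticket 2 (Stale cache): agent_id=4 -> matches George
  - ticket 3 (Memory leak): agent_id=2 -> matches Ivan
  - ticket 4 (Race condition): agent_id=3 -> matches Karen
  - ticket 5 (Broken link): agent_id=NULL, no match -> dropped
  - ticket 6 (Wrong total): agent_id=4 -> matches George
  - ticket 7 (Login fails): agent_id=3 -> matches Karen
  - ticket 8 (Slow page load): agent_id=4 -> matches George
So 2 of 8 rows are dropped.

SQL:
SELECT a.title, b.name AS agent
FROM tickets a
INNER JOIN agents b ON a.agent_id = b.id

Result:
title          | agent 
---------------+-------
Stale cache    | George
Memory leak    | Ivan  
Race condition | Karen 
Wrong total    | George
Login fails    | Karen 
Slow page load | George


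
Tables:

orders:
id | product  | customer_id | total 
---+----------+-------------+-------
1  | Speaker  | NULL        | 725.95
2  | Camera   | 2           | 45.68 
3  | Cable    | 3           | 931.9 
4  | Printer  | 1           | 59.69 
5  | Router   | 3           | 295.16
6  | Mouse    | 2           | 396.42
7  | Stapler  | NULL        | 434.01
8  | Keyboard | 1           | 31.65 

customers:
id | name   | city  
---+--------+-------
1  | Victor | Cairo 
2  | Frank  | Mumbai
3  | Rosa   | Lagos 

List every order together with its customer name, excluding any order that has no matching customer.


INNER JOIN keeps only orders rows whose customer_id matches an id in customers. Walk through each order:
  - order 1 (Speaker): customer_id=NULL, no match -> dropped
  - order 2 (Camera): customer_id=2 -> matches Frank
  - order 3 (Cable): customer_id=3 -> matches Rosa
  - order 4 (Printer): customer_id=1 -> matches Victor
  - order 5 (Router): customer_id=3 -> matches Rosa
  - order 6 (Mouse): customer_id=2 -> matches Frank
  - order 7 (Stapler): customer_id=NULL, no match -> dropped
  - order 8 (Keyboard): customer_id=1 -> matches Victor
So 2 of 8 rows are dropped.

SQL:
SELECT a.product, b.name AS customer
FROM orders a
INNER JOIN customers b ON a.customer_id = b.id

Result:
product  | customer
---------+---------
Camera   | Frank   
Cable    | Rosa    
Printer  | Victor  
Router   | Rosa    
Mouse    | Frank   
Keyboard | Victor  


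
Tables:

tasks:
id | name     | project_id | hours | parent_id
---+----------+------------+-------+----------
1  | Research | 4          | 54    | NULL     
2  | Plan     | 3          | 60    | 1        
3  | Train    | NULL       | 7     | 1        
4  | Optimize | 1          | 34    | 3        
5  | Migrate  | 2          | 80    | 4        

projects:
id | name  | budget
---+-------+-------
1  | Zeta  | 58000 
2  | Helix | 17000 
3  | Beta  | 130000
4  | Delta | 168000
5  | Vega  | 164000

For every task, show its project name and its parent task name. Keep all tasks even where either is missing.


Two LEFT JOINs from the same base table tasks: one to projects via project_id, one to tasks itself via parent_id. Both are LEFT so every task is preserved.
Match against projects:
  - task 1 (Research): project_id=4 -> matches Delta
  - task 2 (Plan): project_id=3 -> matches Beta
  - task 3 (Train): project_id=NULL, no match -> kept with NULL
  - task 4 (Optimize): project_id=1 -> matches Zeta
  - task 5 (Migrate): project_id=2 -> matches Helix
Match against tasks (self):
  - task 1 (Research): parent_id=NULL -> NULL
  - task 2 (Plan): parent_id=1 -> Research
  - task 3 (Train): parent_id=1 -> Research
  - task 4 (Optimize): parent_id=3 -> Train
  - task 5 (Migrate): parent_id=4 -> Optimize

SQL:
SELECT a.name, b.name AS project, c.name AS parent
FROM tasks a
LEFT JOIN projects b ON a.project_id = b.id
LEFT JOIN tasks c ON a.parent_id = c.id

Result:
name     | project | parent  
---------+---------+---------
Research | Delta   | NULL    
Plan     | Beta    | Research
Train    | NULL    | Research
Optimize | Zeta    | Train   
Migrate  | Helix   | Optimize


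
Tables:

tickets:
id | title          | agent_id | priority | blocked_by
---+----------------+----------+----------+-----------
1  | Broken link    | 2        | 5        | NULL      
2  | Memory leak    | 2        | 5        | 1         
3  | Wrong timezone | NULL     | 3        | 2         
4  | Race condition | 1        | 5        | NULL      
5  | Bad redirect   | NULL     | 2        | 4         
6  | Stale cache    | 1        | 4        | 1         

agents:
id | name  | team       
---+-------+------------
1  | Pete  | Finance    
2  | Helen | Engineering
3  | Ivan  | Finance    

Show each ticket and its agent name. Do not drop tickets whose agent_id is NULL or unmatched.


LEFT JOIN keeps every row from tickets (the left table); where agent_id has no match in agents, the agent columns become NULL. Walk through each ticket:
  - ticket 1 (Broken link): agent_id=2 -> matches Helen
  - ticket 2 (Memory leak): agent_id=2 -> matches Helen
  - ticket 3 (Wrong timezone): agent_id=NULL, no match -> kept with NULL
  - ticket 4 (Race condition): agent_id=1 -> matches Pete
  - ticket 5 (Bad redirect): agent_id=NULL, no match -> kept with NULL
  - ticket 6 (Stale cache): agent_id=1 -> matches Pete
All 6 rows appear; 2 have NULL agent.

SQL:
SELECT a.title, b.name AS agent
FROM tickets a
LEFT JOIN agents b ON a.agent_id = b.id

Result:
title          | agent
---------------+------
Broken link    | Helen
Memory leak    | Helen
Wrong timezone | NULL 
Race condition | Pete 
Bad redirect   | NULL 
Stale cache    | Pete 


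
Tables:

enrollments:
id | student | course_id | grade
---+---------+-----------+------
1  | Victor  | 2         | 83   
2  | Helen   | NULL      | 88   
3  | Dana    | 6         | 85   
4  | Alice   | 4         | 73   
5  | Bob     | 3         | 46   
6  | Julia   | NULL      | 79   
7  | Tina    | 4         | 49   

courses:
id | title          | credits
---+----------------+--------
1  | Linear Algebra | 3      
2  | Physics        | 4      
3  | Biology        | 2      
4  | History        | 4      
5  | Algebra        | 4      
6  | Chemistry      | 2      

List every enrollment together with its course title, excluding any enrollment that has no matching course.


INNER JOIN keeps only enrollments rows whose course_id matches an id in courses. Walk through each enrollment:
  - enrollment 1 (Victor): course_id=2 -> matches Physics
  - enrollment 2 (Helen): course_id=NULL, no match -> dropped
  - enrollment 3 (Dana): course_id=6 -> matches Chemistry
  - enrollment 4 (Alice): course_id=4 -> matches History
  - enrollment 5 (Bob): course_id=3 -> matches Biology
  - enrollment 6 (Julia): course_id=NULL, no match -> dropped
  - enrollment 7 (Tina): course_id=4 -> matches History
So 2 of 7 rows are dropped.

SQL:
SELECT a.student, b.title AS course
FROM enrollments a
INNER JOIN courses b ON a.course_id = b.id

Result:
student | course   
--------+----------
Victor  | Physics  
Dana    | Chemistry
Alice   | History  
Bob     | Biology  
Tina    | History  


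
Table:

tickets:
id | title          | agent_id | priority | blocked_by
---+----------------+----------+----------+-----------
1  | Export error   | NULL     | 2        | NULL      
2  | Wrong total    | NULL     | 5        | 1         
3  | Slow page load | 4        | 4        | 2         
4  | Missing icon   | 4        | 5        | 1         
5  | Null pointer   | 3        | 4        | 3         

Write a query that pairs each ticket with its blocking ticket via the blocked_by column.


This is a self-join: tickets is joined to a second copy of itself, matching each row's blocked_by to another row's id. Use LEFT JOIN so rows with blocked_by=NULL are kept.
  - ticket 1 (Export error): blocked_by=NULL -> NULL
  - ticket 2 (Wrong total): blocked_by=1 -> Export error
  - ticket 3 (Slow page load): blocked_by=2 -> Wrong total
  - ticket 4 (Missing icon): blocked_by=1 -> Export error
  - ticket 5 (Null pointer): blocked_by=3 -> Slow page load

SQL:
SELECT a.title AS item, b.title AS blocked_by
FROM tickets a
LEFT JOIN tickets b ON a.blocked_by = b.id

Result:
item           | blocked_by    
---------------+---------------
Export error   | NULL          
Wrong total    | Export error  
Slow page load | Wrong total   
Missing icon   | Export error  
Null pointer   | Slow page load


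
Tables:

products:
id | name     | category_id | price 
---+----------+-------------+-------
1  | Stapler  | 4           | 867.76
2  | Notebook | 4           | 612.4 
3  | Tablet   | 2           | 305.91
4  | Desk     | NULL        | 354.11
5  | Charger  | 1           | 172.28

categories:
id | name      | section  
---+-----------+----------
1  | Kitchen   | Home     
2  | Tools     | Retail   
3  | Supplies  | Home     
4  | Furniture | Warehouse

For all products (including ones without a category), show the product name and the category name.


LEFT JOIN keeps every row from products (the left table); where category_id has no match in categories, the category columns become NULL. Walk through each product:
  - product 1 (Stapler): category_id=4 -> matches Furniture
  - product 2 (Notebook): category_id=4 -> matches Furniture
  - product 3 (Tablet): category_id=2 -> matches Tools
  - product 4 (Desk): category_id=NULL, no match -> kept with NULL
  - product 5 (Charger): category_id=1 -> matches Kitchen
All 5 rows appear; 1 has NULL category.

SQL:
SELECT a.name, b.name AS category
FROM products a
LEFT JOIN categories b ON a.category_id = b.id

Result:
name     | category 
---------+----------
Stapler  | Furniture
Notebook | Furniture
Tablet   | Tools    
Desk     | NULL     
Charger  | Kitchen  


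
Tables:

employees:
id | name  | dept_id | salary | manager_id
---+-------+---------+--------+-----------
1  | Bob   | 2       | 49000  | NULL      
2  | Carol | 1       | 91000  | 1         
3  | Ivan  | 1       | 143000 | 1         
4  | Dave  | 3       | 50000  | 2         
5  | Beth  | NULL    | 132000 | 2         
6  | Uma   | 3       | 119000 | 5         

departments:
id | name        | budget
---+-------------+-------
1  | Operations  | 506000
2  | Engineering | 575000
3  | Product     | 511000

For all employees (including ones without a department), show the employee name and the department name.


LEFT JOIN keeps every row from employees (the left table); where dept_id has no match in departments, the department columns become NULL. Walk through each employee:
  - employee 1 (Bob): dept_id=2 -> matches Engineering
  - employee 2 (Carol): dept_id=1 -> matches Operations
  - employee 3 (Ivan): dept_id=1 -> matches Operations
  - employee 4 (Dave): dept_id=3 -> matches Product
  - employee 5 (Beth): dept_id=NULL, no match -> kept with NULL
  - employee 6 (Uma): dept_id=3 -> matches Product
All 6 rows appear; 1 has NULL department.

SQL:
SELECT a.name, b.name AS department
FROM employees a
LEFT JOIN departments b ON a.dept_id = b.id

Result:
name  | department 
------+------------
Bob   | Engineering
Carol | Operations 
Ivan  | Operations 
Dave  | Product    
Beth  | NULL       
Uma   | Product    


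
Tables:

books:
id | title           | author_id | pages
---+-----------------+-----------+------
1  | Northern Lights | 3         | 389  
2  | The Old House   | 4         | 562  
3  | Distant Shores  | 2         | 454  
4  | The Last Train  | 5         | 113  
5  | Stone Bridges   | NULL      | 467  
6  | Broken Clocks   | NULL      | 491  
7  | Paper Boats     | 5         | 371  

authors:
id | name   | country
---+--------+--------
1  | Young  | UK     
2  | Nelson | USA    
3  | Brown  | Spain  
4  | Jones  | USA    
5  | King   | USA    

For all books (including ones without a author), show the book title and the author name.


LEFT JOIN keeps every row from books (the left table); where author_id has no match in authors, the author columns become NULL. Walk through each book:
  - book 1 (Northern Lights): author_id=3 -> matches Brown
  - book 2 (The Old House): author_id=4 -> matches Jones
  - book 3 (Distant Shores): author_id=2 -> matches Nelson
  - book 4 (The Last Train): author_id=5 -> matches King
  - book 5 (Stone Bridges): author_id=NULL, no match -> kept with NULL
  - book 6 (Broken Clocks): author_id=NULL, no match -> kept with NULL
  - book 7 (Paper Boats): author_id=5 -> matches King
All 7 rows appear; 2 have NULL author.

SQL:
SELECT a.title, b.name AS author
FROM books a
LEFT JOIN authors b ON a.author_id = b.id

Result:
title           | author
----------------+-------
Northern Lights | Brown 
The Old House   | Jones 
Distant Shores  | Nelson
The Last Train  | King  
Stone Bridges   | NULL  
Broken Clocks   | NULL  
Paper Boats     | King  


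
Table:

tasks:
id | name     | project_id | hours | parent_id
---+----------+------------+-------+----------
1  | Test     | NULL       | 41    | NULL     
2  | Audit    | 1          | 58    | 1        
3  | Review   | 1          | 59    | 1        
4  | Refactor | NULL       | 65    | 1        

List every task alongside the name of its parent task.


This is a self-join: tasks is joined to a second copy of itself, matching each row's parent_id to another row's id. Use LEFT JOIN so rows with parent_id=NULL are kept.
  - task 1 (Test): parent_id=NULL -> NULL
  - task 2 (Audit): parent_id=1 -> Test
  - task 3 (Review): parent_id=1 -> Test
  - task 4 (Refactor): parent_id=1 -> Test

SQL:
SELECT a.name AS item, b.name AS parent
FROM tasks a
LEFT JOIN tasks b ON a.parent_id = b.id

Result:
item     | parent
---------+-------
Test     | NULL  
Audit    | Test  
Review   | Test  
Refactor | Test  


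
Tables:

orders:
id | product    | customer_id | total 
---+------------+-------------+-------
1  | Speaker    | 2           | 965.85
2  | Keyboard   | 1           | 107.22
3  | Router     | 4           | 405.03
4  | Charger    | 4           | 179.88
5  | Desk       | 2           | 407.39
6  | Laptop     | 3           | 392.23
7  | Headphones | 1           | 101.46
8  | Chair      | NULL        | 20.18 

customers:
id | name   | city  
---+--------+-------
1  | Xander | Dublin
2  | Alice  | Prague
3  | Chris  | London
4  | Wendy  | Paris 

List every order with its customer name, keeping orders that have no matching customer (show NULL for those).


LEFT JOIN keeps every row from orders (the left table); where customer_id has no match in customers, the customer columns become NULL. Walk through each order:
  - order 1 (Speaker): customer_id=2 -> matches Alice
  - order 2 (Keyboard): customer_id=1 -> matches Xander
  - order 3 (Router): customer_id=4 -> matches Wendy
  - order 4 (Charger): customer_id=4 -> matches Wendy
  - order 5 (Desk): customer_id=2 -> matches Alice
  - order 6 (Laptop): customer_id=3 -> matches Chris
  - order 7 (Headphones): customer_id=1 -> matches Xander
  - order 8 (Chair): customer_id=NULL, no match -> kept with NULL
All 8 rows appear; 1 has NULL customer.

SQL:
SELECT a.product, b.name AS customer
FROM orders a
LEFT JOIN customers b ON a.customer_id = b.id

Result:
product    | customer
-----------+---------
Speaker    | Alice   
Keyboard   | Xander  
Router     | Wendy   
Charger    | Wendy   
Desk       | Alice   
Laptop     | Chris   
Headphones | Xander  
Chair      | NULL    


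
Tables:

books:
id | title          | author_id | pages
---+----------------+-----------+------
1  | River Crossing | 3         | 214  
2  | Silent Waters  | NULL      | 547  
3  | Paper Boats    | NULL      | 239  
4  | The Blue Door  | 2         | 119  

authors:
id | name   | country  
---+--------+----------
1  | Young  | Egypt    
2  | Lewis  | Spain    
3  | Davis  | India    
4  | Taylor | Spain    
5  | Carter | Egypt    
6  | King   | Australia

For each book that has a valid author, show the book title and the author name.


INNER JOIN keeps only books rows whose author_id matches an id in authors. Walk through each book:
  - book 1 (River Crossing): author_id=3 -> matches Davis
  - book 2 (Silent Waters): author_id=NULL, no match -> dropped
  - book 3 (Paper Boats): author_id=NULL, no match -> dropped
  - book 4 (The Blue Door): author_id=2 -> matches Lewis
So 2 of 4 rows are dropped.

SQL:
SELECT a.title, b.name AS author
FROM books a
INNER JOIN authors b ON a.author_id = b.id

Result:
title          | author
---------------+-------
River Crossing | Davis 
The Blue Door  | Lewis 


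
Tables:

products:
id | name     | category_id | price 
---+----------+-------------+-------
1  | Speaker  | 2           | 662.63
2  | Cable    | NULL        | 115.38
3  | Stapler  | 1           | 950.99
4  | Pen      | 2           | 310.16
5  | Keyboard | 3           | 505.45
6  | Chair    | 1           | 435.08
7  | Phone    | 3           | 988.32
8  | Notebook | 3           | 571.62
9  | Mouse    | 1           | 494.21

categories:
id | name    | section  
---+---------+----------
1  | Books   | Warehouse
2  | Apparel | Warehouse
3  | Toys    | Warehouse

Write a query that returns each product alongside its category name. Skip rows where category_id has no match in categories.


INNER JOIN keeps only products rows whose category_id matches an id in categories. Walk through each product:
  - product 1 (Speaker): category_id=2 -> matches Apparel
  - product 2 (Cable): category_id=NULL, no match -> dropped
  - product 3 (Stapler): category_id=1 -> matches Books
  - product 4 (Pen): category_id=2 -> matches Apparel
  - product 5 (Keyboard): category_id=3 -> matches Toys
  - product 6 (Chair): category_id=1 -> matches Books
  - product 7 (Phone): category_id=3 -> matches Toys
  - product 8 (Notebook): category_id=3 -> matches Toys
  - product 9 (Mouse): category_id=1 -> matches Books
So 1 of 9 rows is dropped.

SQL:
SELECT a.name, b.name AS category
FROM products a
INNER JOIN categories b ON a.category_id = b.id

Result:
name     | category
---------+---------
Speaker  | Apparel 
Stapler  | Books   
Pen      | Apparel 
Keyboard | Toys    
Chair    | Books   
Phone    | Toys    
Notebook | Toys    
Mouse    | Books   


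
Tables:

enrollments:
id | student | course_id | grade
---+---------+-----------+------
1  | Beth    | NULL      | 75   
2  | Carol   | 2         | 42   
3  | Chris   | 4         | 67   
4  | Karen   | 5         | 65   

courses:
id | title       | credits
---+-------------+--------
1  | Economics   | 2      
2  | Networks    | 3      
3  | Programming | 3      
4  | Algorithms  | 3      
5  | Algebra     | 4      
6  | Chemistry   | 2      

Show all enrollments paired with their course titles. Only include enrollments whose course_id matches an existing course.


INNER JOIN keeps only enrollments rows whose course_id matches an id in courses. Walk through each enrollment:
  - enrollment 1 (Beth): course_id=NULL, no match -> dropped
  - enrollment 2 (Carol): course_id=2 -> matches Networks
  - enrollment 3 (Chris): course_id=4 -> matches Algorithms
  - enrollment 4 (Karen): course_id=5 -> matches Algebra
So 1 of 4 rows is dropped.

SQL:
SELECT a.student, b.title AS course
FROM enrollments a
INNER JOIN courses b ON a.course_id = b.id

Result:
student | course    
--------+-----------
Carol   | Networks  
Chris   | Algorithms
Karen   | Algebra   


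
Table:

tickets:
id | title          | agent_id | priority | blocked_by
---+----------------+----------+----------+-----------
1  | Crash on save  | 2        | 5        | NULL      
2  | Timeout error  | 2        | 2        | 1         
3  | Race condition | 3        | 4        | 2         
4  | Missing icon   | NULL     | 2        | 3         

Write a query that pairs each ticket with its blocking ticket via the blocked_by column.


This is a self-join: tickets is joined to a second copy of itself, matching each row's blocked_by to another row's id. Use LEFT JOIN so rows with blocked_by=NULL are kept.
  - ticket 1 (Crash on save): blocked_by=NULL -> NULL
  - ticket 2 (Timeout error): blocked_by=1 -> Crash on save
  - ticket 3 (Race condition): blocked_by=2 -> Timeout error
  - ticket 4 (Missing icon): blocked_by=3 -> Race condition

SQL:
SELECT a.title AS item, b.title AS blocked_by
FROM tickets a
LEFT JOIN tickets b ON a.blocked_by = b.id

Result:
item           | blocked_by    
---------------+---------------
Crash on save  | NULL          
Timeout error  | Crash on save 
Race condition | Timeout error 
Missing icon   | Race condition


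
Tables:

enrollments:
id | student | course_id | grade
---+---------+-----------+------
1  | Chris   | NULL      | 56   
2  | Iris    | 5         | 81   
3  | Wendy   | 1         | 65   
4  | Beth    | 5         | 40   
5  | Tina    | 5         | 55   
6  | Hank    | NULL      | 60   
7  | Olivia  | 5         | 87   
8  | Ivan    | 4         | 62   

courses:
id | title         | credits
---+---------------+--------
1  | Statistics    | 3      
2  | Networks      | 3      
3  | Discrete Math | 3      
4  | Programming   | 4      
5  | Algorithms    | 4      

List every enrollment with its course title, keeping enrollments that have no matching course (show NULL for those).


LEFT JOIN keeps every row from enrollments (the left table); where course_id has no match in courses, the course columns become NULL. Walk through each enrollment:
  - enrollment 1 (Chris): course_id=NULL, no match -> kept with NULL
  - enrollment 2 (Iris): course_id=5 -> matches Algorithms
  - enrollment 3 (Wendy): course_id=1 -> matches Statistics
  - enrollment 4 (Beth): course_id=5 -> matches Algorithms
  - enrollment 5 (Tina): course_id=5 -> matches Algorithms
  - enrollment 6 (Hank): course_id=NULL, no match -> kept with NULL
  - enrollment 7 (Olivia): course_id=5 -> matches Algorithms
  - enrollment 8 (Ivan): course_id=4 -> matches Programming
All 8 rows appear; 2 have NULL course.

SQL:
SELECT a.student, b.title AS course
FROM enrollments a
LEFT JOIN courses b ON a.course_id = b.id

Result:
student | course     
--------+------------
Chris   | NULL       
Iris    | Algorithms 
Wendy   | Statistics 
Beth    | Algorithms 
Tina    | Algorithms 
Hank    | NULL       
Olivia  | Algorithms 
Ivan    | Programming


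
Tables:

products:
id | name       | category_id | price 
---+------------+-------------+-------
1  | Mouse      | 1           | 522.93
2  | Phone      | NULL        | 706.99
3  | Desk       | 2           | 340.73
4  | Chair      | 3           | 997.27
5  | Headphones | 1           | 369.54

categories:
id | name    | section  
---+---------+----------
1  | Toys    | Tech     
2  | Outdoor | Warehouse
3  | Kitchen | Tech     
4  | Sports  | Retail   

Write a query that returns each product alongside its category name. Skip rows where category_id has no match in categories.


INNER JOIN keeps only products rows whose category_id matches an id in categories. Walk through each product:
  - product 1 (Mouse): category_id=1 -> matches Toys
  - product 2 (Phone): category_id=NULL, no match -> dropped
  - product 3 (Desk): category_id=2 -> matches Outdoor
  - product 4 (Chair): category_id=3 -> matches Kitchen
  - product 5 (Headphones): category_id=1 -> matches Toys
So 1 of 5 rows is dropped.

SQL:
SELECT a.name, b.name AS category
FROM products a
INNER JOIN categories b ON a.category_id = b.id

Result:
name       | category
-----------+---------
Mouse      | Toys    
Desk       | Outdoor 
Chair      | Kitchen 
Headphones | Toys    


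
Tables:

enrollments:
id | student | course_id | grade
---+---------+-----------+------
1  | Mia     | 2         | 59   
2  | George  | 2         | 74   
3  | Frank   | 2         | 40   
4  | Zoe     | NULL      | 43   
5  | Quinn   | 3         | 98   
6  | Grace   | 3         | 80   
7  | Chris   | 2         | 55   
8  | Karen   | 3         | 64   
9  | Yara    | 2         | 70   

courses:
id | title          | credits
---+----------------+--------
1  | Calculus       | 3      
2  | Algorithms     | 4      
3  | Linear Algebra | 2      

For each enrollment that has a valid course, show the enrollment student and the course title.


INNER JOIN keeps only enrollments rows whose course_id matches an id in courses. Walk through each enrollment:
  - enrollment 1 (Mia): course_id=2 -> matches Algorithms
  - enrollment 2 (George): course_id=2 -> matches Algorithms
  - enrollment 3 (Frank): course_id=2 -> matches Algorithms
  - enrollment 4 (Zoe): course_id=NULL, no match -> dropped
  - enrollment 5 (Quinn): course_id=3 -> matches Linear Algebra
  - enrollment 6 (Grace): course_id=3 -> matches Linear Algebra
  - enrollment 7 (Chris): course_id=2 -> matches Algorithms
  - enrollment 8 (Karen): course_id=3 -> matches Linear Algebra
  - enrollment 9 (Yara): course_id=2 -> matches Algorithms
So 1 of 9 rows is dropped.

SQL:
SELECT a.student, b.title AS course
FROM enrollments a
INNER JOIN courses b ON a.course_id = b.id

Result:
student | course        
--------+---------------
Mia     | Algorithms    
George  | Algorithms    
Frank   | Algorithms    
Quinn   | Linear Algebra
Grace   | Linear Algebra
Chris   | Algorithms    
Karen   | Linear Algebra
Yara    | Algorithms    


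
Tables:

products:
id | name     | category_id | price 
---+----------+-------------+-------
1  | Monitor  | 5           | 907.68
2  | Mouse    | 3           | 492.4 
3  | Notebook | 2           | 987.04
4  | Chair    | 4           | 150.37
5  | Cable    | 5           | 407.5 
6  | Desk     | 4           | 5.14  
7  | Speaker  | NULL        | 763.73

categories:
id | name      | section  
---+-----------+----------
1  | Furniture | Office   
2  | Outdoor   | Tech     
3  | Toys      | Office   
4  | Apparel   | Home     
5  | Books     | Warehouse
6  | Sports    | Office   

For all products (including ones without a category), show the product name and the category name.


LEFT JOIN keeps every row from products (the left table); where category_id has no match in categories, the category columns become NULL. Walk through each product:
  - product 1 (Monitor): category_id=5 -> matches Books
  - product 2 (Mouse): category_id=3 -> matches Toys
  - product 3 (Notebook): category_id=2 -> matches Outdoor
  - product 4 (Chair): category_id=4 -> matches Apparel
  - product 5 (Cable): category_id=5 -> matches Books
  - product 6 (Desk): category_id=4 -> matches Apparel
  - product 7 (Speaker): category_id=NULL, no match -> kept with NULL
All 7 rows appear; 1 has NULL category.

SQL:
SELECT a.name, b.name AS category
FROM products a
LEFT JOIN categories b ON a.category_id = b.id

Result:
name     | category
---------+---------
Monitor  | Books   
Mouse    | Toys    
Notebook | Outdoor 
Chair    | Apparel 
Cable    | Books   
Desk     | Apparel 
Speaker  | NULL    


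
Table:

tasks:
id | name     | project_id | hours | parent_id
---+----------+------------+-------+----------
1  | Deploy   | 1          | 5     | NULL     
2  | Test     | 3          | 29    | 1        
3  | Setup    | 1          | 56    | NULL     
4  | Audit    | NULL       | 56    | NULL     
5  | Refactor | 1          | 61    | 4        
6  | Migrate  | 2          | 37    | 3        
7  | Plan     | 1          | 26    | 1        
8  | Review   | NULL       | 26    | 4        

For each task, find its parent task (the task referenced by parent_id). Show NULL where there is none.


This is a self-join: tasks is joined to a second copy of itself, matching each row's parent_id to another row's id. Use LEFT JOIN so rows with parent_id=NULL are kept.
  - task 1 (Deploy): parent_id=NULL -> NULL
  - task 2 (Test): parent_id=1 -> Deploy
  - task 3 (Setup): parent_id=NULL -> NULL
  - task 4 (Audit): parent_id=NULL -> NULL
  - task 5 (Refactor): parent_id=4 -> Audit
  - task 6 (Migrate): parent_id=3 -> Setup
  - task 7 (Plan): parent_id=1 -> Deploy
  - task 8 (Review): parent_id=4 -> Audit

SQL:
SELECT a.name AS item, b.name AS parent
FROM tasks a
LEFT JOIN tasks b ON a.parent_id = b.id

Result:
item     | parent
---------+-------
Deploy   | NULL  
Test     | Deploy
Setup    | NULL  
Audit    | NULL  
Refactor | Audit 
Migrate  | Setup 
Plan     | Deploy
Review   | Audit 


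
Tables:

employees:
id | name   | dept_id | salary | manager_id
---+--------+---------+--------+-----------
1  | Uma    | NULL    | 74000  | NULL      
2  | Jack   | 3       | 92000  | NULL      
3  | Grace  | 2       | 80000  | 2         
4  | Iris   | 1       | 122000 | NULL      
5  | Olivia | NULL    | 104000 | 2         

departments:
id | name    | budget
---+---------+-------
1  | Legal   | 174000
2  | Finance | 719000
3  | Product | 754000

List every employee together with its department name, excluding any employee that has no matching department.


INNER JOIN keeps only employees rows whose dept_id matches an id in departments. Walk through each employee:
  - employee 1 (Uma): dept_id=NULL, no match -> dropped
  - employee 2 (Jack): dept_id=3 -> matches Product
  - employee 3 (Grace): dept_id=2 -> matches Finance
  - employee 4 (Iris): dept_id=1 -> matches Legal
  - employee 5 (Olivia): dept_id=NULL, no match -> dropped
So 2 of 5 rows are dropped.

SQL:
SELECT a.name, b.name AS department
FROM employees a
INNER JOIN departments b ON a.dept_id = b.id

Result:
name  | department
------+-----------
Jack  | Product   
Grace | Finance   
Iris  | Legal     


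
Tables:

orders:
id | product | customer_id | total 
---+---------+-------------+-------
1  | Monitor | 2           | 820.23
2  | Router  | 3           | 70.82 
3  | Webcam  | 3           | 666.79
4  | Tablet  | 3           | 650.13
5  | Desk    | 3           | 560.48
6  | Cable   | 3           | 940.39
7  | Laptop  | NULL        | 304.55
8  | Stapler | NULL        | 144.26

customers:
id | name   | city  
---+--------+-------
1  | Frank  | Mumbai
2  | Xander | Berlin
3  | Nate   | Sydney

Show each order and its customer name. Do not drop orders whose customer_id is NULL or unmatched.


LEFT JOIN keeps every row from orders (the left table); where customer_id has no match in customers, the customer columns become NULL. Walk through each order:
  - order 1 (Monitor): customer_id=2 -> matches Xander
  - order 2 (Router): customer_id=3 -> matches Nate
  - order 3 (Webcam): customer_id=3 -> matches Nate
  - order 4 (Tablet): customer_id=3 -> matches Nate
  - order 5 (Desk): customer_id=3 -> matches Nate
  - order 6 (Cable): customer_id=3 -> matches Nate
  - order 7 (Laptop): customer_id=NULL, no match -> kept with NULL
  - order 8 (Stapler): customer_id=NULL, no match -> kept with NULL
All 8 rows appear; 2 have NULL customer.

SQL:
SELECT a.product, b.name AS customer
FROM orders a
LEFT JOIN customers b ON a.customer_id = b.id

Result:
product | customer
--------+---------
Monitor | Xander  
Router  | Nate    
Webcam  | Nate    
Tablet  | Nate    
Desk    | Nate    
Cable   | Nate    
Laptop  | NULL    
Stapler | NULL    


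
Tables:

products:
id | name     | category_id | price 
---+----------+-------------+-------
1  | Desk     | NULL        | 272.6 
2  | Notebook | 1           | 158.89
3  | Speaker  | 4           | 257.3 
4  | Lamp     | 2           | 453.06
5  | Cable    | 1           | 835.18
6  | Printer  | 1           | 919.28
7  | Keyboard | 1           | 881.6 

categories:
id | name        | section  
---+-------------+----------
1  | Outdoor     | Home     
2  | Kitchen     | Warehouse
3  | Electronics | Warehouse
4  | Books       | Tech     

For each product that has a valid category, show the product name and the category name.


INNER JOIN keeps only products rows whose category_id matches an id in categories. Walk through each product:
  - product 1 (Desk): category_id=NULL, no match -> dropped
  - product 2 (Notebook): category_id=1 -> matches Outdoor
  - product 3 (Speaker): category_id=4 -> matches Books
  - product 4 (Lamp): category_id=2 -> matches Kitchen
  - product 5 (Cable): category_id=1 -> matches Outdoor
  - product 6 (Printer): category_id=1 -> matches Outdoor
  - product 7 (Keyboard): category_id=1 -> matches Outdoor
So 1 of 7 rows is dropped.

SQL:
SELECT a.name, b.name AS category
FROM products a
INNER JOIN categories b ON a.category_id = b.id

Result:
name     | category
---------+---------
Notebook | Outdoor 
Speaker  | Books   
Lamp     | Kitchen 
Cable    | Outdoor 
Printer  | Outdoor 
Keyboard | Outdoor 


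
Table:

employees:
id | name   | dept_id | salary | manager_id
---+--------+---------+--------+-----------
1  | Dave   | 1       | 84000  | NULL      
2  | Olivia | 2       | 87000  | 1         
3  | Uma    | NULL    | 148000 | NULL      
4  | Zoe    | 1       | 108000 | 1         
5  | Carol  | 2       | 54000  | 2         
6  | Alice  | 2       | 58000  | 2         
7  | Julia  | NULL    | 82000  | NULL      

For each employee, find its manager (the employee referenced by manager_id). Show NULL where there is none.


This is a self-join: employees is joined to a second copy of itself, matching each row's manager_id to another row's id. Use LEFT JOIN so rows with manager_id=NULL are kept.
  - employee 1 (Dave): manager_id=NULL -> NULL
  - employee 2 (Olivia): manager_id=1 -> Dave
  - employee 3 (Uma): manager_id=NULL -> NULL
  - employee 4 (Zoe): manager_id=1 -> Dave
  - employee 5 (Carol): manager_id=2 -> Olivia
  - employee 6 (Alice): manager_id=2 -> Olivia
  - employee 7 (Julia): manager_id=NULL -> NULL

SQL:
SELECT a.name AS item, b.name AS manager
FROM employees a
LEFT JOIN employees b ON a.manager_id = b.id

Result:
item   | manager
-------+--------
Dave   | NULL   
Olivia | Dave   
Uma    | NULL   
Zoe    | Dave   
Carol  | Olivia 
Alice  | Olivia 
Julia  | NULL   


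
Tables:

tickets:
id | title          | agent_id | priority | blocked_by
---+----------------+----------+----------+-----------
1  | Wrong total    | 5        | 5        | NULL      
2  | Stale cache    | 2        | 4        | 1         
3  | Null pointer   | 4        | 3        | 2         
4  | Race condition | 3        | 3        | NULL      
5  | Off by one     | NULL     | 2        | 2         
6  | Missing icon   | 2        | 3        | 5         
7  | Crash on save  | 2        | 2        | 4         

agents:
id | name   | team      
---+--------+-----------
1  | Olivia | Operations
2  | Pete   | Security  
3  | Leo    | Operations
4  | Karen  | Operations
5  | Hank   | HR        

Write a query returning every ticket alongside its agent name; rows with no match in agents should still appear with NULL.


LEFT JOIN keeps every row from tickets (the left table); where agent_id has no match in agents, the agent columns become NULL. Walk through each ticket:
  - ticket 1 (Wrong total): agent_id=5 -> matches Hank
  - ticket 2 (Stale cache): agent_id=2 -> matches Pete
  - ticket 3 (Null pointer): agent_id=4 -> matches Karen
  - ticket 4 (Race condition): agent_id=3 -> matches Leo
  - ticket 5 (Off by one): agent_id=NULL, no match -> kept with NULL
  - ticket 6 (Missing icon): agent_id=2 -> matches Pete
  - ticket 7 (Crash on save): agent_id=2 -> matches Pete
All 7 rows appear; 1 has NULL agent.

SQL:
SELECT a.title, b.name AS agent
FROM tickets a
LEFT JOIN agents b ON a.agent_id = b.id

Result:
title          | agent
---------------+------
Wrong total    | Hank 
Stale cache    | Pete 
Null pointer   | Karen
Race condition | Leo  
Off by one     | NULL 
Missing icon   | Pete 
Crash on save  | Pete 


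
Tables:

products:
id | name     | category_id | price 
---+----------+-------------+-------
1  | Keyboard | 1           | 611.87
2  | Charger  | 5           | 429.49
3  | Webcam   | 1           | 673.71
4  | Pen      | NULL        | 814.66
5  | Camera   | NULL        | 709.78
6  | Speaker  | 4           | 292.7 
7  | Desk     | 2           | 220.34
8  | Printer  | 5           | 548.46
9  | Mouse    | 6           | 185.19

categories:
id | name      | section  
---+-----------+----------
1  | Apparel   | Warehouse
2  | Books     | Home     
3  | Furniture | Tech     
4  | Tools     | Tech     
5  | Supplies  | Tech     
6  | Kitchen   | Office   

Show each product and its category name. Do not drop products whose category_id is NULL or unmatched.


LEFT JOIN keeps every row from products (the left table); where category_id has no match in categories, the category columns become NULL. Walk through each product:
  - product 1 (Keyboard): category_id=1 -> matches Apparel
  - product 2 (Charger): category_id=5 -> matches Supplies
  - product 3 (Webcam): category_id=1 -> matches Apparel
  - product 4 (Pen): category_id=NULL, no match -> kept with NULL
  - product 5 (Camera): category_id=NULL, no match -> kept with NULL
  - product 6 (Speaker): category_id=4 -> matches Tools
  - product 7 (Desk): category_id=2 -> matches Books
  - product 8 (Printer): category_id=5 -> matches Supplies
  - product 9 (Mouse): category_id=6 -> matches Kitchen
All 9 rows appear; 2 have NULL category.

SQL:
SELECT a.name, b.name AS category
FROM products a
LEFT JOIN categories b ON a.category_id = b.id

Result:
name     | category
---------+---------
Keyboard | Apparel 
Charger  | Supplies
Webcam   | Apparel 
Pen      | NULL    
Camera   | NULL    
Speaker  | Tools   
Desk     | Books   
Printer  | Supplies
Mouse    | Kitchen 


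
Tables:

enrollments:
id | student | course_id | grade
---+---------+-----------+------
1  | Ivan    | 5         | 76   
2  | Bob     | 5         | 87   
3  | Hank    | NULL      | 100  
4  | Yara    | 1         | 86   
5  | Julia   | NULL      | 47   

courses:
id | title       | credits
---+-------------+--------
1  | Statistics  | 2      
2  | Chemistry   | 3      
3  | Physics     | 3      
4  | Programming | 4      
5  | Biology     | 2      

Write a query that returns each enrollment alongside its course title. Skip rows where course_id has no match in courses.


INNER JOIN keeps only enrollments rows whose course_id matches an id in courses. Walk through each enrollment:
  - enrollment 1 (Ivan): course_id=5 -> matches Biology
  - enrollment 2 (Bob): course_id=5 -> matches Biology
  - enrollment 3 (Hank): course_id=NULL, no match -> dropped
  - enrollment 4 (Yara): course_id=1 -> matches Statistics
  - enrollment 5 (Julia): course_id=NULL, no match -> dropped
So 2 of 5 rows are dropped.

SQL:
SELECT a.student, b.title AS course
FROM enrollments a
INNER JOIN courses b ON a.course_id = b.id

Result:
student | course    
--------+-----------
Ivan    | Biology   
Bob     | Biology   
Yara    | Statistics
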